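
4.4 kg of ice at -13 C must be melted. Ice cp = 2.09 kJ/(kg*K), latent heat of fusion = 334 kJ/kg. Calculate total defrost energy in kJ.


Sensible heat = cp * dT = 2.09 * 13 = 27.17 kJ/kg
Total per kg = 27.17 + 334 = 361.17 kJ/kg
Q = m * total = 4.4 * 361.17
Q = 1589.1 kJ

1589.1


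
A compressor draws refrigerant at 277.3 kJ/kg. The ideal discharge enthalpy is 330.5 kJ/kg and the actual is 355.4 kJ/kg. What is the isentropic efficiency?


dh_ideal = 330.5 - 277.3 = 53.2 kJ/kg
dh_actual = 355.4 - 277.3 = 78.1 kJ/kg
eta_s = dh_ideal / dh_actual = 53.2 / 78.1
eta_s = 0.6812

0.6812


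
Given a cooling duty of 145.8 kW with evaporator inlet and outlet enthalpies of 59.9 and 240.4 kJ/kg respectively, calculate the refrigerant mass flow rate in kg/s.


dh = 240.4 - 59.9 = 180.5 kJ/kg
m_dot = Q / dh = 145.8 / 180.5 = 0.8078 kg/s

0.8078


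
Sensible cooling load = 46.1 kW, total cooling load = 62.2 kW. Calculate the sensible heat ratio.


SHR = Q_sensible / Q_total
SHR = 46.1 / 62.2
SHR = 0.741

0.741


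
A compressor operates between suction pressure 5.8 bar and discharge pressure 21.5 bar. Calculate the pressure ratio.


PR = P_high / P_low
PR = 21.5 / 5.8
PR = 3.707

3.707


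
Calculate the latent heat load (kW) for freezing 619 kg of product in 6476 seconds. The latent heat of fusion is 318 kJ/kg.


Q_lat = m * h_fg / t
Q_lat = 619 * 318 / 6476
Q_lat = 30.4 kW

30.4


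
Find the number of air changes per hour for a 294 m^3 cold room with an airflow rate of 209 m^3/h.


ACH = flow / volume
ACH = 209 / 294
ACH = 0.711

0.711


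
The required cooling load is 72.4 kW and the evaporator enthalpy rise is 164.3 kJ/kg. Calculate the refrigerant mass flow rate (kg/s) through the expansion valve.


m_dot = Q / dh
m_dot = 72.4 / 164.3
m_dot = 0.4407 kg/s

0.4407


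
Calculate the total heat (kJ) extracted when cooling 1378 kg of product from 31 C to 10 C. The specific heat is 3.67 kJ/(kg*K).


dT = 31 - (10) = 21 K
Q = m * cp * dT = 1378 * 3.67 * 21
Q = 106202 kJ

106202


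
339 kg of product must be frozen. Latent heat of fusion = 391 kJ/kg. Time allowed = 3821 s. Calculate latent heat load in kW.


Q_lat = m * h_fg / t
Q_lat = 339 * 391 / 3821
Q_lat = 34.69 kW

34.69


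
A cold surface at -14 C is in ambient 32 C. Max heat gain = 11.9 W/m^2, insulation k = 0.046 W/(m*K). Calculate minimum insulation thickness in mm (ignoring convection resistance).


dT = 32 - (-14) = 46 K
thickness = k * dT / q_max * 1000
thickness = 0.046 * 46 / 11.9 * 1000
thickness = 177.8 mm

177.8


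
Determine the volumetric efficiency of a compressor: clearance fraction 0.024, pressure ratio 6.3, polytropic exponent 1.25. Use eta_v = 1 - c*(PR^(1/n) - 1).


PR^(1/n) = 6.3^(1/1.25) = 4.35985895
eta_v = 1 - 0.024 * (4.35985895 - 1)
eta_v = 0.9194

0.9194


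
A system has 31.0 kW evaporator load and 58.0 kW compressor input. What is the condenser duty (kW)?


Q_cond = Q_evap + W
Q_cond = 31.0 + 58.0
Q_cond = 89.0 kW

89.0


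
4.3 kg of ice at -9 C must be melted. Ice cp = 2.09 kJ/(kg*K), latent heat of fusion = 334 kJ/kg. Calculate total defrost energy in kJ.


Sensible heat = cp * dT = 2.09 * 9 = 18.81 kJ/kg
Total per kg = 18.81 + 334 = 352.81 kJ/kg
Q = m * total = 4.3 * 352.81
Q = 1517.1 kJ

1517.1


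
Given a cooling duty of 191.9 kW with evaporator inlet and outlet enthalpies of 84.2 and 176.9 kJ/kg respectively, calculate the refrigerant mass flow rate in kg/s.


dh = 176.9 - 84.2 = 92.7 kJ/kg
m_dot = Q / dh = 191.9 / 92.7 = 2.0701 kg/s

2.0701


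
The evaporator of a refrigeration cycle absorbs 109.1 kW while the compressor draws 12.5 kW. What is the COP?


COP = Q_evap / W
COP = 109.1 / 12.5
COP = 8.728

8.728


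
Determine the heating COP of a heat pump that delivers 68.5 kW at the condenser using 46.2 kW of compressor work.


COP_hp = Q_cond / W
COP_hp = 68.5 / 46.2
COP_hp = 1.483

1.483


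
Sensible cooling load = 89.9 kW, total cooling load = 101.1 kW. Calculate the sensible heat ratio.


SHR = Q_sensible / Q_total
SHR = 89.9 / 101.1
SHR = 0.889

0.889


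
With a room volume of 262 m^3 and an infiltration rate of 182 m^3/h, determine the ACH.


ACH = flow / volume
ACH = 182 / 262
ACH = 0.695

0.695


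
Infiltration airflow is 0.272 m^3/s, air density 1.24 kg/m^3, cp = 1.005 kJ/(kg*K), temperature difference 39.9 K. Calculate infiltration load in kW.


Q = V_dot * rho * cp * dT
Q = 0.272 * 1.24 * 1.005 * 39.9
Q = 13.525 kW

13.525


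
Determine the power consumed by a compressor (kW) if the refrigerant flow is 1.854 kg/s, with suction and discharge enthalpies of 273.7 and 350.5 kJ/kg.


dh = 350.5 - 273.7 = 76.8 kJ/kg
W = m_dot * dh = 1.854 * 76.8 = 142.39 kW

142.39


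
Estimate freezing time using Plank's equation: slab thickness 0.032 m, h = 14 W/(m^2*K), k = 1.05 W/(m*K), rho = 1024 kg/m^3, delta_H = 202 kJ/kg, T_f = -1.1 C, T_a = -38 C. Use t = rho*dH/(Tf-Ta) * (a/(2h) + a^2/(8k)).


dT = -1.1 - (-38) = 36.9 K
term1 = a/(2h) = 0.032/(2*14) = 0.001142857143
term2 = a^2/(8k) = 0.032^2/(8*1.05) = 0.0001219047619
t = rho*dH*1000/dT * (term1 + term2)
t = 1024*202*1000/36.9 * (0.001142857143 + 0.0001219047619)
t = 7090 s

7090


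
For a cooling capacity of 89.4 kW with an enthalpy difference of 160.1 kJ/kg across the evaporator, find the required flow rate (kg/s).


m_dot = Q / dh
m_dot = 89.4 / 160.1
m_dot = 0.5584 kg/s

0.5584


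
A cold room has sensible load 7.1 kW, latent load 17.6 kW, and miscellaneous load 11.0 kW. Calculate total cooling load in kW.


Q_total = Q_s + Q_l + Q_misc
Q_total = 7.1 + 17.6 + 11.0
Q_total = 35.7 kW

35.7


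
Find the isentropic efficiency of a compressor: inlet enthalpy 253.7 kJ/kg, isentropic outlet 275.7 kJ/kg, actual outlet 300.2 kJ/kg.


dh_ideal = 275.7 - 253.7 = 22.0 kJ/kg
dh_actual = 300.2 - 253.7 = 46.5 kJ/kg
eta_s = dh_ideal / dh_actual = 22.0 / 46.5
eta_s = 0.4731

0.4731


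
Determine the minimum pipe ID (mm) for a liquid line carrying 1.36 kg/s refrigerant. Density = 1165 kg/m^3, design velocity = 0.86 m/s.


A = m_dot / (rho * v) = 1.36 / (1165 * 0.86) = 0.0013574209 m^2
d = sqrt(4*A/pi) * 1000
d = 41.6 mm

41.6


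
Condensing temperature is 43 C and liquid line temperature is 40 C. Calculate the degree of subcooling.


Subcooling = T_cond - T_liquid
Subcooling = 43 - 40
Subcooling = 3 K

3


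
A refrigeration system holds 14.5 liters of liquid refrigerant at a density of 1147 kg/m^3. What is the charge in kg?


Charge = V * rho / 1000
Charge = 14.5 * 1147 / 1000
Charge = 16.63 kg

16.63


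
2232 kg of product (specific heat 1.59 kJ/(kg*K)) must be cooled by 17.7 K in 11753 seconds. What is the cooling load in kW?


Q = m * cp * dT / t
Q = 2232 * 1.59 * 17.7 / 11753
Q = 5.345 kW

5.345


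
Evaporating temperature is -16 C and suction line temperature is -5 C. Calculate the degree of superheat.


Superheat = T_suction - T_evap
Superheat = -5 - (-16)
Superheat = 11 K

11


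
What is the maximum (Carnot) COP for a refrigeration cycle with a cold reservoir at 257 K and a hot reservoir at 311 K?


dT = 311 - 257 = 54 K
COP_carnot = T_cold / dT = 257 / 54
COP_carnot = 4.759

4.759


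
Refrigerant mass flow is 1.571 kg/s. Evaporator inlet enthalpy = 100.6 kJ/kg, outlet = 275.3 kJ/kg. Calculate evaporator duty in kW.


dh = 275.3 - 100.6 = 174.7 kJ/kg
Q_evap = m_dot * dh = 1.571 * 174.7
Q_evap = 274.45 kW

274.45


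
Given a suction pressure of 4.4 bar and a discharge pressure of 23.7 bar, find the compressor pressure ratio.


PR = P_high / P_low
PR = 23.7 / 4.4
PR = 5.386

5.386


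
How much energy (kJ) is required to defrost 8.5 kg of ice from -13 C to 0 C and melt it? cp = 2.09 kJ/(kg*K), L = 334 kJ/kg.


Sensible heat = cp * dT = 2.09 * 13 = 27.17 kJ/kg
Total per kg = 27.17 + 334 = 361.17 kJ/kg
Q = m * total = 8.5 * 361.17
Q = 3069.9 kJ

3069.9


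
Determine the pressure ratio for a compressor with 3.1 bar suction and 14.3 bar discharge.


PR = P_high / P_low
PR = 14.3 / 3.1
PR = 4.613

4.613


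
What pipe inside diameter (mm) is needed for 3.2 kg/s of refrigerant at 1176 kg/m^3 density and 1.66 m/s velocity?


A = m_dot / (rho * v) = 3.2 / (1176 * 1.66) = 0.001639209901 m^2
d = sqrt(4*A/pi) * 1000
d = 45.7 mm

45.7


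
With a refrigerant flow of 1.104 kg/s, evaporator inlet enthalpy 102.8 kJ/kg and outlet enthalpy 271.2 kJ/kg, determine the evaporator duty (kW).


dh = 271.2 - 102.8 = 168.4 kJ/kg
Q_evap = m_dot * dh = 1.104 * 168.4
Q_evap = 185.91 kW

185.91


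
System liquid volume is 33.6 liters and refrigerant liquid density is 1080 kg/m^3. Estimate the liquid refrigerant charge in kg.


Charge = V * rho / 1000
Charge = 33.6 * 1080 / 1000
Charge = 36.29 kg

36.29


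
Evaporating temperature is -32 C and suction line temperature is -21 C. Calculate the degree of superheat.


Superheat = T_suction - T_evap
Superheat = -21 - (-32)
Superheat = 11 K

11


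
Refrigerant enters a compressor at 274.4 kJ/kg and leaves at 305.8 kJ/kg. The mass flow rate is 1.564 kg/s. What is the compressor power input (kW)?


dh = 305.8 - 274.4 = 31.4 kJ/kg
W = m_dot * dh = 1.564 * 31.4 = 49.11 kW

49.11


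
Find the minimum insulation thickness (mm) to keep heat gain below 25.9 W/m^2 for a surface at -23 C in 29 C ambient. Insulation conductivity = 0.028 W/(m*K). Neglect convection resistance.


dT = 29 - (-23) = 52 K
thickness = k * dT / q_max * 1000
thickness = 0.028 * 52 / 25.9 * 1000
thickness = 56.2 mm

56.2


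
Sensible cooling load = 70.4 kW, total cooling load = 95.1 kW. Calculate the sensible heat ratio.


SHR = Q_sensible / Q_total
SHR = 70.4 / 95.1
SHR = 0.74

0.74


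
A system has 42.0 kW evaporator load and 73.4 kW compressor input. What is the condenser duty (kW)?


Q_cond = Q_evap + W
Q_cond = 42.0 + 73.4
Q_cond = 115.4 kW

115.4


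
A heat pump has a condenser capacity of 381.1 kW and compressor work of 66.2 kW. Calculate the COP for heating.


COP_hp = Q_cond / W
COP_hp = 381.1 / 66.2
COP_hp = 5.757

5.757


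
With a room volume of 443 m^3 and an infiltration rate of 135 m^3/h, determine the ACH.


ACH = flow / volume
ACH = 135 / 443
ACH = 0.305

0.305


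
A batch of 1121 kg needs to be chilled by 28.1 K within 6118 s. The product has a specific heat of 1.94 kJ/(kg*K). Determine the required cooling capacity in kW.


Q = m * cp * dT / t
Q = 1121 * 1.94 * 28.1 / 6118
Q = 9.989 kW

9.989


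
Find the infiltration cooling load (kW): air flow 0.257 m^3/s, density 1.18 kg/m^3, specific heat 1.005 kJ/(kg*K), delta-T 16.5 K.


Q = V_dot * rho * cp * dT
Q = 0.257 * 1.18 * 1.005 * 16.5
Q = 5.029 kW

5.029


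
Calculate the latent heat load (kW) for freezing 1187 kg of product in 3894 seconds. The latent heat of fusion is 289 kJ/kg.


Q_lat = m * h_fg / t
Q_lat = 1187 * 289 / 3894
Q_lat = 88.1 kW

88.1


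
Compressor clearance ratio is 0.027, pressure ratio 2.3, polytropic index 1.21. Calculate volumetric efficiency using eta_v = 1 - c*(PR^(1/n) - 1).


PR^(1/n) = 2.3^(1/1.21) = 1.99043786
eta_v = 1 - 0.027 * (1.99043786 - 1)
eta_v = 0.9733

0.9733


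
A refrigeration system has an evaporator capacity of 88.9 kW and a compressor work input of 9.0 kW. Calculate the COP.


COP = Q_evap / W
COP = 88.9 / 9.0
COP = 9.878

9.878


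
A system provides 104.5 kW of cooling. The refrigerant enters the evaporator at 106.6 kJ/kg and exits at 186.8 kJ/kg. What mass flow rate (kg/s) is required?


dh = 186.8 - 106.6 = 80.2 kJ/kg
m_dot = Q / dh = 104.5 / 80.2 = 1.303 kg/s

1.303


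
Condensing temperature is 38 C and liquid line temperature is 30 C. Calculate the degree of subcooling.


Subcooling = T_cond - T_liquid
Subcooling = 38 - 30
Subcooling = 8 K

8


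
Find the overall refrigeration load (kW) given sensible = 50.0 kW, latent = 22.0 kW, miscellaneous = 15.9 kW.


Q_total = Q_s + Q_l + Q_misc
Q_total = 50.0 + 22.0 + 15.9
Q_total = 87.9 kW

87.9


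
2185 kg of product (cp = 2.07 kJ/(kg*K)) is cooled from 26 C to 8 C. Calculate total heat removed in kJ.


dT = 26 - (8) = 18 K
Q = m * cp * dT = 2185 * 2.07 * 18
Q = 81413 kJ

81413


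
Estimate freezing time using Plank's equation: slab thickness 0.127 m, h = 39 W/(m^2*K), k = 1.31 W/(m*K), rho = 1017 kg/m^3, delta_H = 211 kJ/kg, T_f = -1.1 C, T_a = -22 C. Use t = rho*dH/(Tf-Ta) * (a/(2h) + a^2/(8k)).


dT = -1.1 - (-22) = 20.9 K
term1 = a/(2h) = 0.127/(2*39) = 0.001628205128
term2 = a^2/(8k) = 0.127^2/(8*1.31) = 0.001539026718
t = rho*dH*1000/dT * (term1 + term2)
t = 1017*211*1000/20.9 * (0.001628205128 + 0.001539026718)
t = 32519 s

32519


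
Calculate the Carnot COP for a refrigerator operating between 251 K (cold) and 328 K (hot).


dT = 328 - 251 = 77 K
COP_carnot = T_cold / dT = 251 / 77
COP_carnot = 3.26

3.26


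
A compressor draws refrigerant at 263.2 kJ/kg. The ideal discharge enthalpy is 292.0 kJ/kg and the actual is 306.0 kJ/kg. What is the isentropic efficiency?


dh_ideal = 292.0 - 263.2 = 28.8 kJ/kg
dh_actual = 306.0 - 263.2 = 42.8 kJ/kg
eta_s = dh_ideal / dh_actual = 28.8 / 42.8
eta_s = 0.6729

0.6729


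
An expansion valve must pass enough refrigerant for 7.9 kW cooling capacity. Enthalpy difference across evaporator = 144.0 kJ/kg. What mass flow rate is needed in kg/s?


m_dot = Q / dh
m_dot = 7.9 / 144.0
m_dot = 0.0549 kg/s

0.0549


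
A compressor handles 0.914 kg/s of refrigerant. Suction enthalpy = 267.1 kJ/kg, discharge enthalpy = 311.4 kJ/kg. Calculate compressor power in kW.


dh = 311.4 - 267.1 = 44.3 kJ/kg
W = m_dot * dh = 0.914 * 44.3 = 40.49 kW

40.49


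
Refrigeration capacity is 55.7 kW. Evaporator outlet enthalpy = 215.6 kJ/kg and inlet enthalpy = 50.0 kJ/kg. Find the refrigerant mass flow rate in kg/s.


dh = 215.6 - 50.0 = 165.6 kJ/kg
m_dot = Q / dh = 55.7 / 165.6 = 0.3364 kg/s

0.3364


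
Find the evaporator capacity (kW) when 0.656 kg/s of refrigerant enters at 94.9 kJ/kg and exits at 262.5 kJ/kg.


dh = 262.5 - 94.9 = 167.6 kJ/kg
Q_evap = m_dot * dh = 0.656 * 167.6
Q_evap = 109.95 kW

109.95


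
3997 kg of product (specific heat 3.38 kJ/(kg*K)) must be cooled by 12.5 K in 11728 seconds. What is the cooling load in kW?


Q = m * cp * dT / t
Q = 3997 * 3.38 * 12.5 / 11728
Q = 14.399 kW

14.399


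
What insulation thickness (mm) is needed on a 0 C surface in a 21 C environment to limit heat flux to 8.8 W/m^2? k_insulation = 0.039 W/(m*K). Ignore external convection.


dT = 21 - (0) = 21 K
thickness = k * dT / q_max * 1000
thickness = 0.039 * 21 / 8.8 * 1000
thickness = 93.1 mm

93.1


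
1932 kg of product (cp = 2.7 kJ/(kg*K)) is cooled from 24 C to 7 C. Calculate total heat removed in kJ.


dT = 24 - (7) = 17 K
Q = m * cp * dT = 1932 * 2.7 * 17
Q = 88679 kJ

88679


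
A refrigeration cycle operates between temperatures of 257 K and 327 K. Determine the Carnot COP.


dT = 327 - 257 = 70 K
COP_carnot = T_cold / dT = 257 / 70
COP_carnot = 3.671

3.671


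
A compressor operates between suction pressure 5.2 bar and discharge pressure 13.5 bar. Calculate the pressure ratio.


PR = P_high / P_low
PR = 13.5 / 5.2
PR = 2.596

2.596


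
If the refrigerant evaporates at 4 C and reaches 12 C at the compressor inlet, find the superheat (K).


Superheat = T_suction - T_evap
Superheat = 12 - (4)
Superheat = 8 K

8


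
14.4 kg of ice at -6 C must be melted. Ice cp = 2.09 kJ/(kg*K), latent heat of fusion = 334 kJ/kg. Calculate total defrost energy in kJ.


Sensible heat = cp * dT = 2.09 * 6 = 12.54 kJ/kg
Total per kg = 12.54 + 334 = 346.54 kJ/kg
Q = m * total = 14.4 * 346.54
Q = 4990.2 kJ

4990.2


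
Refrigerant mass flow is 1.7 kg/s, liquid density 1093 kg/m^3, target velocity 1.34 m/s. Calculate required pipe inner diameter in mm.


A = m_dot / (rho * v) = 1.7 / (1093 * 1.34) = 0.001160710628 m^2
d = sqrt(4*A/pi) * 1000
d = 38.4 mm

38.4


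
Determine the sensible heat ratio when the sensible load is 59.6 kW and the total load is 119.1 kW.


SHR = Q_sensible / Q_total
SHR = 59.6 / 119.1
SHR = 0.5

0.5


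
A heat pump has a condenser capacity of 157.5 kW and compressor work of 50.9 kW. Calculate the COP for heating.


COP_hp = Q_cond / W
COP_hp = 157.5 / 50.9
COP_hp = 3.094

3.094


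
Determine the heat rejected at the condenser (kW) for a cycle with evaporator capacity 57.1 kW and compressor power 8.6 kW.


Q_cond = Q_evap + W
Q_cond = 57.1 + 8.6
Q_cond = 65.7 kW

65.7


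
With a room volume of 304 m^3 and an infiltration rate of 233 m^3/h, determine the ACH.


ACH = flow / volume
ACH = 233 / 304
ACH = 0.766

0.766


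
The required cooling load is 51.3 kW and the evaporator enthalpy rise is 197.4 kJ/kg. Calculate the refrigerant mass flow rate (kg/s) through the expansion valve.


m_dot = Q / dh
m_dot = 51.3 / 197.4
m_dot = 0.2599 kg/s

0.2599


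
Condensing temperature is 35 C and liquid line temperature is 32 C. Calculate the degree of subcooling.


Subcooling = T_cond - T_liquid
Subcooling = 35 - 32
Subcooling = 3 K

3


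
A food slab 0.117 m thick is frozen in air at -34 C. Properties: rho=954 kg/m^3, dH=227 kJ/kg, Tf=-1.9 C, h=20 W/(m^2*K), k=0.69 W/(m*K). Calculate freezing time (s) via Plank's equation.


dT = -1.9 - (-34) = 32.1 K
term1 = a/(2h) = 0.117/(2*20) = 0.002925
term2 = a^2/(8k) = 0.117^2/(8*0.69) = 0.002479891304
t = rho*dH*1000/dT * (term1 + term2)
t = 954*227*1000/32.1 * (0.002925 + 0.002479891304)
t = 36463 s

36463


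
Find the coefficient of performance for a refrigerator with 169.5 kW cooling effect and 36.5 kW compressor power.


COP = Q_evap / W
COP = 169.5 / 36.5
COP = 4.644

4.644


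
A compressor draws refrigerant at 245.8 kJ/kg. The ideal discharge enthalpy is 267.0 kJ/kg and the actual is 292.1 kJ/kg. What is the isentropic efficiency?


dh_ideal = 267.0 - 245.8 = 21.2 kJ/kg
dh_actual = 292.1 - 245.8 = 46.3 kJ/kg
eta_s = dh_ideal / dh_actual = 21.2 / 46.3
eta_s = 0.4579

0.4579


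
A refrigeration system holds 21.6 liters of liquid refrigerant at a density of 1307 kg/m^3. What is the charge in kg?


Charge = V * rho / 1000
Charge = 21.6 * 1307 / 1000
Charge = 28.23 kg

28.23


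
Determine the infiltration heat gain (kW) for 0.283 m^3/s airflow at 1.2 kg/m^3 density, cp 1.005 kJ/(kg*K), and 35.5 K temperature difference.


Q = V_dot * rho * cp * dT
Q = 0.283 * 1.2 * 1.005 * 35.5
Q = 12.116 kW

12.116


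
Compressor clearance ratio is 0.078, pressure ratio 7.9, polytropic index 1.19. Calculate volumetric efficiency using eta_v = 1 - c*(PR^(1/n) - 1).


PR^(1/n) = 7.9^(1/1.19) = 5.67947876
eta_v = 1 - 0.078 * (5.67947876 - 1)
eta_v = 0.635

0.635


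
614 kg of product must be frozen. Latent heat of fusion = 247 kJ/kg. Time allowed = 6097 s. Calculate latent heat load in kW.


Q_lat = m * h_fg / t
Q_lat = 614 * 247 / 6097
Q_lat = 24.87 kW

24.87


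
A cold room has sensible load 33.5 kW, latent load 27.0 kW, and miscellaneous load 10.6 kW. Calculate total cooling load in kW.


Q_total = Q_s + Q_l + Q_misc
Q_total = 33.5 + 27.0 + 10.6
Q_total = 71.1 kW

71.1


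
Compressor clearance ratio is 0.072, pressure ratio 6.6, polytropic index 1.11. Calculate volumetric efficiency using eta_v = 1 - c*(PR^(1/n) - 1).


PR^(1/n) = 6.6^(1/1.11) = 5.47429088
eta_v = 1 - 0.072 * (5.47429088 - 1)
eta_v = 0.6779

0.6779


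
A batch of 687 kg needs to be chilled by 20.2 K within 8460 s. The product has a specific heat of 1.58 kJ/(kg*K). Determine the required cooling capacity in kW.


Q = m * cp * dT / t
Q = 687 * 1.58 * 20.2 / 8460
Q = 2.592 kW

2.592


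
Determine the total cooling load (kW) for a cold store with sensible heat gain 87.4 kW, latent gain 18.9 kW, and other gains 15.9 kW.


Q_total = Q_s + Q_l + Q_misc
Q_total = 87.4 + 18.9 + 15.9
Q_total = 122.2 kW

122.2


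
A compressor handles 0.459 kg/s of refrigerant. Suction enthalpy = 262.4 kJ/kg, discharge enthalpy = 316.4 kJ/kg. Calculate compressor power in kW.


dh = 316.4 - 262.4 = 54.0 kJ/kg
W = m_dot * dh = 0.459 * 54.0 = 24.79 kW

24.79


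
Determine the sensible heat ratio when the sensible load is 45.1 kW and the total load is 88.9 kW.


SHR = Q_sensible / Q_total
SHR = 45.1 / 88.9
SHR = 0.507

0.507


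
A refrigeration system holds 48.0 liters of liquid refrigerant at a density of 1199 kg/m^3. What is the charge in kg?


Charge = V * rho / 1000
Charge = 48.0 * 1199 / 1000
Charge = 57.55 kg

57.55


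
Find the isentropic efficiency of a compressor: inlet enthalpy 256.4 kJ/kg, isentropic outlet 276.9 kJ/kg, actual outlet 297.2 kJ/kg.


dh_ideal = 276.9 - 256.4 = 20.5 kJ/kg
dh_actual = 297.2 - 256.4 = 40.8 kJ/kg
eta_s = dh_ideal / dh_actual = 20.5 / 40.8
eta_s = 0.5025

0.5025


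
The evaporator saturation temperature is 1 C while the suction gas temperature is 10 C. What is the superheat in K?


Superheat = T_suction - T_evap
Superheat = 10 - (1)
Superheat = 9 K

9


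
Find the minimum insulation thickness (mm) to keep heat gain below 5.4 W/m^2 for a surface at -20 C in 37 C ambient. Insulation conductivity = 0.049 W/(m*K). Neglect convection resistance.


dT = 37 - (-20) = 57 K
thickness = k * dT / q_max * 1000
thickness = 0.049 * 57 / 5.4 * 1000
thickness = 517.2 mm

517.2


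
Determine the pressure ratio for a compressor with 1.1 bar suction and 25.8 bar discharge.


PR = P_high / P_low
PR = 25.8 / 1.1
PR = 23.455

23.455


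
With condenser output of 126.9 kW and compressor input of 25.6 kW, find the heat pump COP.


COP_hp = Q_cond / W
COP_hp = 126.9 / 25.6
COP_hp = 4.957

4.957


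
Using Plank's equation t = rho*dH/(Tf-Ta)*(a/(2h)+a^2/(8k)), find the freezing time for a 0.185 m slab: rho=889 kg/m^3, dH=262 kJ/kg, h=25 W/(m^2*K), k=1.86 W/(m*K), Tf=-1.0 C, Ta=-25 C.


dT = -1.0 - (-25) = 24.0 K
term1 = a/(2h) = 0.185/(2*25) = 0.0037
term2 = a^2/(8k) = 0.185^2/(8*1.86) = 0.002300067204
t = rho*dH*1000/dT * (term1 + term2)
t = 889*262*1000/24.0 * (0.0037 + 0.002300067204)
t = 58230 s

58230


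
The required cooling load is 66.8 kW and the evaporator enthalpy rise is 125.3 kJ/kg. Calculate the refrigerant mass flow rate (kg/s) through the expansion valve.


m_dot = Q / dh
m_dot = 66.8 / 125.3
m_dot = 0.5331 kg/s

0.5331


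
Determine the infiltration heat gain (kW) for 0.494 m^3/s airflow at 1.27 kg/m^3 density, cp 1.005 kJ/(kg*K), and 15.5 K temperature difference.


Q = V_dot * rho * cp * dT
Q = 0.494 * 1.27 * 1.005 * 15.5
Q = 9.773 kW

9.773


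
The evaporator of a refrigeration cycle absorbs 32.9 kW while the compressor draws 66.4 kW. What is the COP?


COP = Q_evap / W
COP = 32.9 / 66.4
COP = 0.495

0.495


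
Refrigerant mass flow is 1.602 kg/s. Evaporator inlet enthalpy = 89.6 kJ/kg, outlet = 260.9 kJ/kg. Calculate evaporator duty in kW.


dh = 260.9 - 89.6 = 171.3 kJ/kg
Q_evap = m_dot * dh = 1.602 * 171.3
Q_evap = 274.42 kW

274.42


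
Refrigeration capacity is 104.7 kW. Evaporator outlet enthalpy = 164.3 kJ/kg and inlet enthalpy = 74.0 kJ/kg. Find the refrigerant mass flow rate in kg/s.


dh = 164.3 - 74.0 = 90.3 kJ/kg
m_dot = Q / dh = 104.7 / 90.3 = 1.1595 kg/s

1.1595


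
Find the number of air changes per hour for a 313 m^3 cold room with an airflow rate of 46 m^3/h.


ACH = flow / volume
ACH = 46 / 313
ACH = 0.147

0.147


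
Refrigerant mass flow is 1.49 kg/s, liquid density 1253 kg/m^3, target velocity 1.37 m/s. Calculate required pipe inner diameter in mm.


A = m_dot / (rho * v) = 1.49 / (1253 * 1.37) = 0.0008679898171 m^2
d = sqrt(4*A/pi) * 1000
d = 33.2 mm

33.2


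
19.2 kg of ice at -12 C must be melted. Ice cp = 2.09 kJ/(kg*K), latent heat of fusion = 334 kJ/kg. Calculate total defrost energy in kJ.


Sensible heat = cp * dT = 2.09 * 12 = 25.08 kJ/kg
Total per kg = 25.08 + 334 = 359.08 kJ/kg
Q = m * total = 19.2 * 359.08
Q = 6894.3 kJ

6894.3


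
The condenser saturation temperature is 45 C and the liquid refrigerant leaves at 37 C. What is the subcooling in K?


Subcooling = T_cond - T_liquid
Subcooling = 45 - 37
Subcooling = 8 K

8


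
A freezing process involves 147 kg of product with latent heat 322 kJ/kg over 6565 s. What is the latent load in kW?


Q_lat = m * h_fg / t
Q_lat = 147 * 322 / 6565
Q_lat = 7.21 kW

7.21


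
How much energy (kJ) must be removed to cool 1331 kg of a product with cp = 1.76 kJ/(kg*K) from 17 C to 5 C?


dT = 17 - (5) = 12 K
Q = m * cp * dT = 1331 * 1.76 * 12
Q = 28111 kJ

28111


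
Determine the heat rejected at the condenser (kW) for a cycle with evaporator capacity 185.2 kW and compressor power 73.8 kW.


Q_cond = Q_evap + W
Q_cond = 185.2 + 73.8
Q_cond = 259.0 kW

259.0


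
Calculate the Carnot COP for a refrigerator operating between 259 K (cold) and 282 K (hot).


dT = 282 - 259 = 23 K
COP_carnot = T_cold / dT = 259 / 23
COP_carnot = 11.261

11.261


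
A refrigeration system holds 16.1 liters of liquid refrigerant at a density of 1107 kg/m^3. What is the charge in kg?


Charge = V * rho / 1000
Charge = 16.1 * 1107 / 1000
Charge = 17.82 kg

17.82


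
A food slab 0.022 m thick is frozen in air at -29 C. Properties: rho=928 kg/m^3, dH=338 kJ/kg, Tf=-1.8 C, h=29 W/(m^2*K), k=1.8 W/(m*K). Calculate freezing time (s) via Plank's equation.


dT = -1.8 - (-29) = 27.2 K
term1 = a/(2h) = 0.022/(2*29) = 0.0003793103448
term2 = a^2/(8k) = 0.022^2/(8*1.8) = 0.00003361111111
t = rho*dH*1000/dT * (term1 + term2)
t = 928*338*1000/27.2 * (0.0003793103448 + 0.00003361111111)
t = 4762 s

4762


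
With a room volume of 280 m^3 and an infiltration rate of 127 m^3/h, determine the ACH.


ACH = flow / volume
ACH = 127 / 280
ACH = 0.454

0.454


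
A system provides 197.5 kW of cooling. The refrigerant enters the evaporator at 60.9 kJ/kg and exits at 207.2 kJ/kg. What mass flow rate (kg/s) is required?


dh = 207.2 - 60.9 = 146.3 kJ/kg
m_dot = Q / dh = 197.5 / 146.3 = 1.35 kg/s

1.35


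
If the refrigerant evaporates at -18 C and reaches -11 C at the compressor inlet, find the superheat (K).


Superheat = T_suction - T_evap
Superheat = -11 - (-18)
Superheat = 7 K

7


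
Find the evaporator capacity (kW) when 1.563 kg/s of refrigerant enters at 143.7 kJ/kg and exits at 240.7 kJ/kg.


dh = 240.7 - 143.7 = 97.0 kJ/kg
Q_evap = m_dot * dh = 1.563 * 97.0
Q_evap = 151.61 kW

151.61


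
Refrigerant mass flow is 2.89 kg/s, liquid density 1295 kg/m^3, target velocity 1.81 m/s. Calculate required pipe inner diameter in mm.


A = m_dot / (rho * v) = 2.89 / (1295 * 1.81) = 0.001232961454 m^2
d = sqrt(4*A/pi) * 1000
d = 39.6 mm

39.6


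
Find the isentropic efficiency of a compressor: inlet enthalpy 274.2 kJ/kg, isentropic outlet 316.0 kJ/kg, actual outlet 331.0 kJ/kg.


dh_ideal = 316.0 - 274.2 = 41.8 kJ/kg
dh_actual = 331.0 - 274.2 = 56.8 kJ/kg
eta_s = dh_ideal / dh_actual = 41.8 / 56.8
eta_s = 0.7359

0.7359


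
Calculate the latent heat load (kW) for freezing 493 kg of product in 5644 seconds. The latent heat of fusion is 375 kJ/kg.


Q_lat = m * h_fg / t
Q_lat = 493 * 375 / 5644
Q_lat = 32.76 kW

32.76


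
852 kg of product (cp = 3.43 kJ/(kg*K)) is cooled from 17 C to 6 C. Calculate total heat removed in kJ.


dT = 17 - (6) = 11 K
Q = m * cp * dT = 852 * 3.43 * 11
Q = 32146 kJ

32146


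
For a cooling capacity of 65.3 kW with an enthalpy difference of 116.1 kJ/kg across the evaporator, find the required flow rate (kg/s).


m_dot = Q / dh
m_dot = 65.3 / 116.1
m_dot = 0.5624 kg/s

0.5624


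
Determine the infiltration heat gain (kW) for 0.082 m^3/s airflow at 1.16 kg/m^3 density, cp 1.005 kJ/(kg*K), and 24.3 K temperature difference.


Q = V_dot * rho * cp * dT
Q = 0.082 * 1.16 * 1.005 * 24.3
Q = 2.323 kW

2.323


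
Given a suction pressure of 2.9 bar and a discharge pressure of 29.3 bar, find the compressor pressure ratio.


PR = P_high / P_low
PR = 29.3 / 2.9
PR = 10.103

10.103


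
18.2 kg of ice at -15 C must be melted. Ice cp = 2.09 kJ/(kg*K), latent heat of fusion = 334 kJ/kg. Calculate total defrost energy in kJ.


Sensible heat = cp * dT = 2.09 * 15 = 31.35 kJ/kg
Total per kg = 31.35 + 334 = 365.35 kJ/kg
Q = m * total = 18.2 * 365.35
Q = 6649.4 kJ

6649.4


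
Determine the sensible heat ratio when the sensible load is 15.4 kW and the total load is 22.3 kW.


SHR = Q_sensible / Q_total
SHR = 15.4 / 22.3
SHR = 0.691

0.691


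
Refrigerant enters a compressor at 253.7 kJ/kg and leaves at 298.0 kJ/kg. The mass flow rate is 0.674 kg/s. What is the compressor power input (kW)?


dh = 298.0 - 253.7 = 44.3 kJ/kg
W = m_dot * dh = 0.674 * 44.3 = 29.86 kW

29.86


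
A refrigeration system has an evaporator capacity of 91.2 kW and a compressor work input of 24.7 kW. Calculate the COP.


COP = Q_evap / W
COP = 91.2 / 24.7
COP = 3.692

3.692


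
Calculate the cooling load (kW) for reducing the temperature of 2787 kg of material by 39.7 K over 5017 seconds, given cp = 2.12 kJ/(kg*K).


Q = m * cp * dT / t
Q = 2787 * 2.12 * 39.7 / 5017
Q = 46.754 kW

46.754


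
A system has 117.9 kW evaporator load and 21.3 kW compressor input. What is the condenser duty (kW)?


Q_cond = Q_evap + W
Q_cond = 117.9 + 21.3
Q_cond = 139.2 kW

139.2


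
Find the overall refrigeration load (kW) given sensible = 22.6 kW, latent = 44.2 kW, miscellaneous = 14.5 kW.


Q_total = Q_s + Q_l + Q_misc
Q_total = 22.6 + 44.2 + 14.5
Q_total = 81.3 kW

81.3


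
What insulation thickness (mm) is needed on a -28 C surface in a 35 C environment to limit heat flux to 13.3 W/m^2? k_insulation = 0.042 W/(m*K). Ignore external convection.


dT = 35 - (-28) = 63 K
thickness = k * dT / q_max * 1000
thickness = 0.042 * 63 / 13.3 * 1000
thickness = 198.9 mm

198.9


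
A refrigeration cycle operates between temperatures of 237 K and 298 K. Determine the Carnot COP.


dT = 298 - 237 = 61 K
COP_carnot = T_cold / dT = 237 / 61
COP_carnot = 3.885

3.885


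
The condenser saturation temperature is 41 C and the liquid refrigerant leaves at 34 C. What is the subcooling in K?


Subcooling = T_cond - T_liquid
Subcooling = 41 - 34
Subcooling = 7 K

7


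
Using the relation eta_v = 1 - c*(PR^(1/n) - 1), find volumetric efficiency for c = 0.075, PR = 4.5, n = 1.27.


PR^(1/n) = 4.5^(1/1.27) = 3.26844034
eta_v = 1 - 0.075 * (3.26844034 - 1)
eta_v = 0.8299

0.8299


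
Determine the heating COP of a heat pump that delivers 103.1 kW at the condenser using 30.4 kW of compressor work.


COP_hp = Q_cond / W
COP_hp = 103.1 / 30.4
COP_hp = 3.391

3.391


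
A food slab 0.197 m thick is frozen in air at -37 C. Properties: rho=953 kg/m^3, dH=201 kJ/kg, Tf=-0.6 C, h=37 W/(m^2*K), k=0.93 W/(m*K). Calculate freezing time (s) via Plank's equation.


dT = -0.6 - (-37) = 36.4 K
term1 = a/(2h) = 0.197/(2*37) = 0.002662162162
term2 = a^2/(8k) = 0.197^2/(8*0.93) = 0.005216263441
t = rho*dH*1000/dT * (term1 + term2)
t = 953*201*1000/36.4 * (0.002662162162 + 0.005216263441)
t = 41460 s

41460


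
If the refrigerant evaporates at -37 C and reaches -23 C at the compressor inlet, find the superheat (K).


Superheat = T_suction - T_evap
Superheat = -23 - (-37)
Superheat = 14 K

14


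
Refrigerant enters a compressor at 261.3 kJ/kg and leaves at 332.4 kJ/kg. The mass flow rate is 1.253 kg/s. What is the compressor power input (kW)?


dh = 332.4 - 261.3 = 71.1 kJ/kg
W = m_dot * dh = 1.253 * 71.1 = 89.09 kW

89.09


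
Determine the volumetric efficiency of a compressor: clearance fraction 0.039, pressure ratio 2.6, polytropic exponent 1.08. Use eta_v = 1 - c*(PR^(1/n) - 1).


PR^(1/n) = 2.6^(1/1.08) = 2.4223371
eta_v = 1 - 0.039 * (2.4223371 - 1)
eta_v = 0.9445

0.9445


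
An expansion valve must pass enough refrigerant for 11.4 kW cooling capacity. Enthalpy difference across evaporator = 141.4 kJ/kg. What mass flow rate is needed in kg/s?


m_dot = Q / dh
m_dot = 11.4 / 141.4
m_dot = 0.0806 kg/s

0.0806


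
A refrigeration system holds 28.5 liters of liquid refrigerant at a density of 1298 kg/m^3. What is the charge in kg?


Charge = V * rho / 1000
Charge = 28.5 * 1298 / 1000
Charge = 36.99 kg

36.99


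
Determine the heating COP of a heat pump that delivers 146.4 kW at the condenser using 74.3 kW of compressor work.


COP_hp = Q_cond / W
COP_hp = 146.4 / 74.3
COP_hp = 1.97

1.97


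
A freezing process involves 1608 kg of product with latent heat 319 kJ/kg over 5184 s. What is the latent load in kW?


Q_lat = m * h_fg / t
Q_lat = 1608 * 319 / 5184
Q_lat = 98.95 kW

98.95


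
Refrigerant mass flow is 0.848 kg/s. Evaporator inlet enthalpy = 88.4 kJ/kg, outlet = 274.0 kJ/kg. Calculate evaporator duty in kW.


dh = 274.0 - 88.4 = 185.6 kJ/kg
Q_evap = m_dot * dh = 0.848 * 185.6
Q_evap = 157.39 kW

157.39


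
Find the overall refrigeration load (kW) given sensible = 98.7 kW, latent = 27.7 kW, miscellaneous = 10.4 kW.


Q_total = Q_s + Q_l + Q_misc
Q_total = 98.7 + 27.7 + 10.4
Q_total = 136.8 kW

136.8


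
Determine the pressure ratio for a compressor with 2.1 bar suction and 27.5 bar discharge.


PR = P_high / P_low
PR = 27.5 / 2.1
PR = 13.095

13.095


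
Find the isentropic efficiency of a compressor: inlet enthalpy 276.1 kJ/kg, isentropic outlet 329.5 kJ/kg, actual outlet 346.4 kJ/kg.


dh_ideal = 329.5 - 276.1 = 53.4 kJ/kg
dh_actual = 346.4 - 276.1 = 70.3 kJ/kg
eta_s = dh_ideal / dh_actual = 53.4 / 70.3
eta_s = 0.7596

0.7596


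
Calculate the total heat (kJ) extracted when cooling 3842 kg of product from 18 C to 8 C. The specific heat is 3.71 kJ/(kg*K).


dT = 18 - (8) = 10 K
Q = m * cp * dT = 3842 * 3.71 * 10
Q = 142538 kJ

142538


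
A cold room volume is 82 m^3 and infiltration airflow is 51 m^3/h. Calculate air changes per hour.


ACH = flow / volume
ACH = 51 / 82
ACH = 0.622

0.622


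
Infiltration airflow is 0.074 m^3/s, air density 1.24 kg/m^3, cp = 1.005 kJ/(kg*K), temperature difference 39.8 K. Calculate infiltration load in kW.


Q = V_dot * rho * cp * dT
Q = 0.074 * 1.24 * 1.005 * 39.8
Q = 3.67 kW

3.67


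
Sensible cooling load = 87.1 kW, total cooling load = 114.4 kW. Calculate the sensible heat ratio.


SHR = Q_sensible / Q_total
SHR = 87.1 / 114.4
SHR = 0.761

0.761


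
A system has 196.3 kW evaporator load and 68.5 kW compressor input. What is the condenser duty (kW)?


Q_cond = Q_evap + W
Q_cond = 196.3 + 68.5
Q_cond = 264.8 kW

264.8


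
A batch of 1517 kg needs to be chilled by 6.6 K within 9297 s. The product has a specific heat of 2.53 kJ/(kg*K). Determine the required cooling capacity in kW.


Q = m * cp * dT / t
Q = 1517 * 2.53 * 6.6 / 9297
Q = 2.725 kW

2.725


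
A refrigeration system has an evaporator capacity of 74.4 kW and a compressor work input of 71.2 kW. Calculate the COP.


COP = Q_evap / W
COP = 74.4 / 71.2
COP = 1.045

1.045


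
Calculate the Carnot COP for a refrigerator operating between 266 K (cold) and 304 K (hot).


dT = 304 - 266 = 38 K
COP_carnot = T_cold / dT = 266 / 38
COP_carnot = 7.0

7.0


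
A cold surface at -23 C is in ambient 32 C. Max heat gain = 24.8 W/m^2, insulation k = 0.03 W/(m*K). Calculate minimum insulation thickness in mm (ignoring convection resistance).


dT = 32 - (-23) = 55 K
thickness = k * dT / q_max * 1000
thickness = 0.03 * 55 / 24.8 * 1000
thickness = 66.5 mm

66.5


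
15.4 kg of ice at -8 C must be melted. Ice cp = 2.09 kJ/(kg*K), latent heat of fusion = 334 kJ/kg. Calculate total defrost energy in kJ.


Sensible heat = cp * dT = 2.09 * 8 = 16.72 kJ/kg
Total per kg = 16.72 + 334 = 350.72 kJ/kg
Q = m * total = 15.4 * 350.72
Q = 5401.1 kJ

5401.1


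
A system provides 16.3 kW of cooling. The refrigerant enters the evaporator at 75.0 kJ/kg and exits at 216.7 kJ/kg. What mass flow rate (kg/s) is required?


dh = 216.7 - 75.0 = 141.7 kJ/kg
m_dot = Q / dh = 16.3 / 141.7 = 0.115 kg/s

0.115


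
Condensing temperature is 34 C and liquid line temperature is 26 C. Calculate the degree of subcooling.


Subcooling = T_cond - T_liquid
Subcooling = 34 - 26
Subcooling = 8 K

8


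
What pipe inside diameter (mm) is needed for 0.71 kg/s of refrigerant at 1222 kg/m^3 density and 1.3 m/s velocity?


A = m_dot / (rho * v) = 0.71 / (1222 * 1.3) = 0.0004469344077 m^2
d = sqrt(4*A/pi) * 1000
d = 23.9 mm

23.9


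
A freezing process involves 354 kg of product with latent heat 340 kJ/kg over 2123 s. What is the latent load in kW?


Q_lat = m * h_fg / t
Q_lat = 354 * 340 / 2123
Q_lat = 56.69 kW

56.69


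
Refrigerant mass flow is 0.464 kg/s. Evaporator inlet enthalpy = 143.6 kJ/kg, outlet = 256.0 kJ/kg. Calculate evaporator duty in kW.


dh = 256.0 - 143.6 = 112.4 kJ/kg
Q_evap = m_dot * dh = 0.464 * 112.4
Q_evap = 52.15 kW

52.15


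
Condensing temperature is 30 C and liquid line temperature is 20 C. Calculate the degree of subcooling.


Subcooling = T_cond - T_liquid
Subcooling = 30 - 20
Subcooling = 10 K

10


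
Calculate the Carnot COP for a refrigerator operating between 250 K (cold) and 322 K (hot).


dT = 322 - 250 = 72 K
COP_carnot = T_cold / dT = 250 / 72
COP_carnot = 3.472

3.472


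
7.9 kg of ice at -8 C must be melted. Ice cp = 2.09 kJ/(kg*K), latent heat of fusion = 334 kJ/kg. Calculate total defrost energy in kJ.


Sensible heat = cp * dT = 2.09 * 8 = 16.72 kJ/kg
Total per kg = 16.72 + 334 = 350.72 kJ/kg
Q = m * total = 7.9 * 350.72
Q = 2770.7 kJ

2770.7


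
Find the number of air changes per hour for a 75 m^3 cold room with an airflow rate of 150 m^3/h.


ACH = flow / volume
ACH = 150 / 75
ACH = 2.0

2.0


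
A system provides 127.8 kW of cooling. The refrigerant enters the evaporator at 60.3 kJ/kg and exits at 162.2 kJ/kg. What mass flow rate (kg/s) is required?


dh = 162.2 - 60.3 = 101.9 kJ/kg
m_dot = Q / dh = 127.8 / 101.9 = 1.2542 kg/s

1.2542


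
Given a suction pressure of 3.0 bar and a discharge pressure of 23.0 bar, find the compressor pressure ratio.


PR = P_high / P_low
PR = 23.0 / 3.0
PR = 7.667

7.667


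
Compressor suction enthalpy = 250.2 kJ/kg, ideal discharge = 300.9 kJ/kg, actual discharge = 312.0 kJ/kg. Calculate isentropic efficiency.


dh_ideal = 300.9 - 250.2 = 50.7 kJ/kg
dh_actual = 312.0 - 250.2 = 61.8 kJ/kg
eta_s = dh_ideal / dh_actual = 50.7 / 61.8
eta_s = 0.8204

0.8204


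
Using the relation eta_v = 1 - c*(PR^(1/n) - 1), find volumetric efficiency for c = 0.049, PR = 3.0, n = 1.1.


PR^(1/n) = 3.0^(1/1.1) = 2.71485473
eta_v = 1 - 0.049 * (2.71485473 - 1)
eta_v = 0.916

0.916


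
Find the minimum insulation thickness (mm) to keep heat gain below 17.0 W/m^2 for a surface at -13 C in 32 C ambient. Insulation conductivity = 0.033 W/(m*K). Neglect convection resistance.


dT = 32 - (-13) = 45 K
thickness = k * dT / q_max * 1000
thickness = 0.033 * 45 / 17.0 * 1000
thickness = 87.4 mm

87.4


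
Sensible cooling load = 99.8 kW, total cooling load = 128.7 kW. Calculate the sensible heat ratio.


SHR = Q_sensible / Q_total
SHR = 99.8 / 128.7
SHR = 0.775

0.775


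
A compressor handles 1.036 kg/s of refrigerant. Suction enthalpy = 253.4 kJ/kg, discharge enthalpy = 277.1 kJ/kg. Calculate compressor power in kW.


dh = 277.1 - 253.4 = 23.7 kJ/kg
W = m_dot * dh = 1.036 * 23.7 = 24.55 kW

24.55


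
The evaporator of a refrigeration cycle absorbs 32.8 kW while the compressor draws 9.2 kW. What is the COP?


COP = Q_evap / W
COP = 32.8 / 9.2
COP = 3.565

3.565


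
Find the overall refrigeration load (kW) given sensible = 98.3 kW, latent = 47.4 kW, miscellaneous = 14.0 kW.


Q_total = Q_s + Q_l + Q_misc
Q_total = 98.3 + 47.4 + 14.0
Q_total = 159.7 kW

159.7


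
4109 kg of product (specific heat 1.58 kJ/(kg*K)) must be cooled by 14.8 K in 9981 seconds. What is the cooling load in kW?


Q = m * cp * dT / t
Q = 4109 * 1.58 * 14.8 / 9981
Q = 9.627 kW

9.627
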